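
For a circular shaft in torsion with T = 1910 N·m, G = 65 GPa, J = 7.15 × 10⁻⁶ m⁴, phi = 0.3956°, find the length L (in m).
Model: a circular shaft in torsion, so phi = (T·L) / (G·J).
Solve for L: L = (phi·G·J) / T.
Convert to SI units:
  G = 65 GPa = 6.5 × 10¹⁰ Pa
  phi = 0.3956° = 0.006905 rad
Substitute:
  L = (0.006905 × (6.5 × 10¹⁰) × (7.15 × 10⁻⁶)) / 1910
  L = 1.68 m
Final answer: L = 1.68 m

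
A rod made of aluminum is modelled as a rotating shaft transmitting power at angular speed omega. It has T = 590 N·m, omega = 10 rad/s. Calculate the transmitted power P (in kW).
Model: a rotating shaft transmitting power at angular speed omega, so P = T·omega.
Substitute:
  P = 590 × 10
  P = 5900 W
Convert: P = 5900 W = 5.9 kW
Final answer: P = 5.9 kW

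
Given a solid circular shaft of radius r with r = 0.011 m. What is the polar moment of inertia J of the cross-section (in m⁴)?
Model: a solid circular shaft of radius r, so J = (π·r^4) / 2.
Substitute:
  J = (π × 0.011^4) / 2
  J = 2.3 × 10⁻⁸ m⁴
Final answer: J = 2.3 × 10⁻⁸ m⁴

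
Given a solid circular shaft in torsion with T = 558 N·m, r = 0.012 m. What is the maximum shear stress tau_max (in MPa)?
Model: a solid circular shaft in torsion, so tau_max = (2·T) / (π·r^3).
Substitute:
  tau_max = (2 × 558) / (π × 0.012^3)
  tau_max = 2.056 × 10⁸ Pa
Convert: tau_max = 2.056 × 10⁸ Pa = 205.6 MPa
Final answer: tau_max = 205.6 MPa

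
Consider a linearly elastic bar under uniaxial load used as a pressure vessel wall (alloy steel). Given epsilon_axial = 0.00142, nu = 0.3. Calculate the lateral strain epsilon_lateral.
Model: a linearly elastic bar under uniaxial load, so epsilon_lateral = -nu·epsilon_axial.
Substitute:
  epsilon_lateral = -(0.3 × 0.00142)
  epsilon_lateral = -0.000426
Final answer: epsilon_lateral = -0.000426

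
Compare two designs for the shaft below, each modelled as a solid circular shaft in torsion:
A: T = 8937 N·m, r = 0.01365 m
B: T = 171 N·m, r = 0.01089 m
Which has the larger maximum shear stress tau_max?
Model: a solid circular shaft in torsion, so tau_max = (2·T) / (π·r^3) (SI units).
  A: tau_max = (2 × 8937) / (π × 0.01365^3) = 2.237 × 10⁹ Pa = 2237 MPa
  B: tau_max = (2 × 171) / (π × 0.01089^3) = 8.429 × 10⁷ Pa = 84.29 MPa
2237 MPa > 84.29 MPa, so A is larger.
Final answer: A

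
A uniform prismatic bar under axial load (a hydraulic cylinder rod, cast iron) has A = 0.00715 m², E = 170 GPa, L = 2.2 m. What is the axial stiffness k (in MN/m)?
Model: a uniform prismatic bar under axial load, so k = (A·E) / L.
Convert to SI units:
  E = 170 GPa = 1.7 × 10¹¹ Pa
Substitute:
  k = (0.00715 × (1.7 × 10¹¹)) / 2.2
  k = 5.525 × 10⁸ N/m
Convert: k = 5.525 × 10⁸ N/m = 552.5 MN/m
Final answer: k = 552.5 MN/m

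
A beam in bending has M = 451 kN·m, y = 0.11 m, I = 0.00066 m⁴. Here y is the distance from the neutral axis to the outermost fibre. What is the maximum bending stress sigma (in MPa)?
Model: a beam in bending, so sigma = (M·y) / I.
Convert to SI units:
  M = 451 kN·m = 451000 N·m
Substitute:
  sigma = (451000 × 0.11) / 0.00066
  sigma = 7.517 × 10⁷ Pa
Convert: sigma = 7.517 × 10⁷ Pa = 75.17 MPa
Final answer: sigma = 75.17 MPa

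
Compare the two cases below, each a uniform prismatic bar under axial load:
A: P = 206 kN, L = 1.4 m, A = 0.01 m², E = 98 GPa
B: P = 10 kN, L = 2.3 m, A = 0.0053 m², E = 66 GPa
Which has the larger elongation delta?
Model: a uniform prismatic bar under axial load, so delta = (P·L) / (A·E) (SI units).
  A: delta = (206000 × 1.4) / (0.01 × (9.8 × 10¹⁰)) = 0.0002943 m = 0.2943 mm
  B: delta = (10000 × 2.3) / (0.0053 × (6.6 × 10¹⁰)) = 6.575 × 10⁻⁵ m = 0.06575 mm
0.2943 mm > 0.06575 mm, so A is larger.
Final answer: A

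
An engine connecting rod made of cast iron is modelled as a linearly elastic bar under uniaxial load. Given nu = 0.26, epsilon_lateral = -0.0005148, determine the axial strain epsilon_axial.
Model: a linearly elastic bar under uniaxial load, so epsilon_lateral = -nu·epsilon_axial.
Solve for epsilon_axial: epsilon_axial = -epsilon_lateral / nu.
Substitute:
  epsilon_axial = -(-0.0005148) / 0.26
  epsilon_axial = 0.00198
Final answer: epsilon_axial = 0.00198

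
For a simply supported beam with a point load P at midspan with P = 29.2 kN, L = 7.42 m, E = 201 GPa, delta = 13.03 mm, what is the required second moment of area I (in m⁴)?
Model: a simply supported beam with a point load P at midspan, so delta = (P·L^3) / (48·E·I).
Solve for I: I = (P·L^3) / (48·delta·E).
Convert to SI units:
  P = 29.2 kN = 29200 N
  E = 201 GPa = 2.01 × 10¹¹ Pa
  delta = 13.03 mm = 0.01303 m
Substitute:
  I = (29200 × 7.42^3) / (48 × 0.01303 × (2.01 × 10¹¹))
  I = 9.489 × 10⁻⁵ m⁴
Final answer: I = 9.489 × 10⁻⁵ m⁴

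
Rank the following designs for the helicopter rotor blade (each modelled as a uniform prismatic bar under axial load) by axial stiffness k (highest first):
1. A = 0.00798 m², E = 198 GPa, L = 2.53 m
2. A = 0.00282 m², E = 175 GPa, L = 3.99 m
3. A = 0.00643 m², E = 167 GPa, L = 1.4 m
Model: a uniform prismatic bar under axial load, so k = (A·E) / L (SI units).
  Case 1: k = (0.00798 × (1.98 × 10¹¹)) / 2.53 = 6.245 × 10⁸ N/m = 624.5 MN/m
  Case 2: k = (0.00282 × (1.75 × 10¹¹)) / 3.99 = 1.237 × 10⁸ N/m = 123.7 MN/m
  Case 3: k = (0.00643 × (1.67 × 10¹¹)) / 1.4 = 7.67 × 10⁸ N/m = 767 MN/m
Ordering: 767 MN/m (case 3) > 624.5 MN/m (case 1) > 123.7 MN/m (case 2)
Final answer: 3, 1, 2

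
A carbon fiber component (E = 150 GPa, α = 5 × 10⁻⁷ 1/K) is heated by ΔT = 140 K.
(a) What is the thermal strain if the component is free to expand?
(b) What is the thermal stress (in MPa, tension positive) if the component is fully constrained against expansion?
(a) Free thermal strain ε_th = α·ΔT = (5 × 10⁻⁷) × 140 = 7 × 10⁻⁵
(b) Fully constrained, the expansion is suppressed, so σ = -E·α·ΔT. Convert E = 150 GPa = 1.5 × 10¹¹ Pa.
  σ = -(1.5 × 10¹¹) × (5 × 10⁻⁷) × 140 = -1.05 × 10⁷ Pa = -10.5 MPa (compressive)
Final answer: (a) ε_th = 7 × 10⁻⁵, (b) σ = -10.5 MPa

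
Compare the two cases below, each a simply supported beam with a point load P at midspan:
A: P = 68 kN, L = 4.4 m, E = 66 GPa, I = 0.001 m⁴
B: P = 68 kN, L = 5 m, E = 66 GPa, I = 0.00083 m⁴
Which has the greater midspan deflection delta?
Model: a simply supported beam with a point load P at midspan, so delta = (P·L^3) / (48·E·I) (SI units).
  A: delta = (68000 × 4.4^3) / (48 × (6.6 × 10¹⁰) × 0.001) = 0.001828 m = 1.828 mm
  B: delta = (68000 × 5^3) / (48 × (6.6 × 10¹⁰) × 0.00083) = 0.003233 m = 3.233 mm
3.233 mm > 1.828 mm, so B is larger.
Final answer: B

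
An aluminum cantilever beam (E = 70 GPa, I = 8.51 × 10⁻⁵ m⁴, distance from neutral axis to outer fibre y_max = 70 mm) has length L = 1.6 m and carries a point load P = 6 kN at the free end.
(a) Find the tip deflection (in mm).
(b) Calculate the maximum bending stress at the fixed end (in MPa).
(a) Tip deflection of a cantilever with an end point load: δ = P·L^3 / (3·E·I). Convert P = 6 kN = 6000 N, E = 70 GPa = 7 × 10¹⁰ Pa.
  δ = (6000 × 1.6^3) / (3 × (7 × 10¹⁰) × (8.51 × 10⁻⁵)) = 0.001375 m = 1.375 mm
(b) Maximum bending moment at the fixed end: M = P·L = 6000 × 1.6 = 9600 N·m. Convert y_max = 70 mm = 0.07 m.
  σ = M·y_max / I = (9600 × 0.07) / (8.51 × 10⁻⁵) = 7.897 × 10⁶ Pa = 7.897 MPa
Final answer: (a) δ = 1.375 mm, (b) σ = 7.897 MPa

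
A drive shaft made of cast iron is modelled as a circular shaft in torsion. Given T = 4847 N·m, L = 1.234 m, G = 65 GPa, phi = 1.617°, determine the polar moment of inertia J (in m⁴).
Model: a circular shaft in torsion, so phi = (T·L) / (G·J).
Solve for J: J = (T·L) / (phi·G).
Convert to SI units:
  G = 65 GPa = 6.5 × 10¹⁰ Pa
  phi = 1.617° = 0.02822 rad
Substitute:
  J = (4847 × 1.234) / (0.02822 × (6.5 × 10¹⁰))
  J = 3.261 × 10⁻⁶ m⁴
Final answer: J = 3.261 × 10⁻⁶ m⁴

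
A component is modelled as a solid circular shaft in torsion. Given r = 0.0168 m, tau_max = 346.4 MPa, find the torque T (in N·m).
Model: a solid circular shaft in torsion, so tau_max = (2·T) / (π·r^3).
Solve for T: T = (π·tau_max·r^3) / 2.
Convert to SI units:
  tau_max = 346.4 MPa = 3.464 × 10⁸ Pa
Substitute:
  T = (π × (3.464 × 10⁸) × 0.0168^3) / 2
  T = 2580 N·m
Final answer: T = 2580 N·m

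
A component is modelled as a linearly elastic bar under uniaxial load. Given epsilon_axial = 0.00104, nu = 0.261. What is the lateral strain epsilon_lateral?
Model: a linearly elastic bar under uniaxial load, so epsilon_lateral = -nu·epsilon_axial.
Substitute:
  epsilon_lateral = -(0.261 × 0.00104)
  epsilon_lateral = -0.0002714
Final answer: epsilon_lateral = -0.0002714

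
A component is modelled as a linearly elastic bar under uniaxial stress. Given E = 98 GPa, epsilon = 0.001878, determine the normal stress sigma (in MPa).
Model: a linearly elastic bar under uniaxial stress, so epsilon = sigma / E.
Solve for sigma: sigma = epsilon·E.
Convert to SI units:
  E = 98 GPa = 9.8 × 10¹⁰ Pa
Substitute:
  sigma = 0.001878 × (9.8 × 10¹⁰)
  sigma = 1.84 × 10⁸ Pa
Convert: sigma = 1.84 × 10⁸ Pa = 184 MPa
Final answer: sigma = 184 MPa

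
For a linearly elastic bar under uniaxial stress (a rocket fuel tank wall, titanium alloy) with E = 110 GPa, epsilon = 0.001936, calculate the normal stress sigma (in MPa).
Model: a linearly elastic bar under uniaxial stress, so epsilon = sigma / E.
Solve for sigma: sigma = epsilon·E.
Convert to SI units:
  E = 110 GPa = 1.1 × 10¹¹ Pa
Substitute:
  sigma = 0.001936 × (1.1 × 10¹¹)
  sigma = 2.13 × 10⁸ Pa
Convert: sigma = 2.13 × 10⁸ Pa = 213 MPa
Final answer: sigma = 213 MPa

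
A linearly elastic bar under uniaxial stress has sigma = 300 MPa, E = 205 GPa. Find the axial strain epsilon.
Model: a linearly elastic bar under uniaxial stress, so epsilon = sigma / E.
Convert to SI units:
  sigma = 300 MPa = 3 × 10⁸ Pa
  E = 205 GPa = 2.05 × 10¹¹ Pa
Substitute:
  epsilon = (3 × 10⁸) / (2.05 × 10¹¹)
  epsilon = 0.001463
Final answer: epsilon = 0.001463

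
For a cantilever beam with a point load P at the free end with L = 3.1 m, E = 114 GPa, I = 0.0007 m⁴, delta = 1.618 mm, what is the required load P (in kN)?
Model: a cantilever beam with a point load P at the free end, so delta = (P·L^3) / (3·E·I).
Solve for P: P = (3·delta·E·I) / L^3.
Convert to SI units:
  E = 114 GPa = 1.14 × 10¹¹ Pa
  delta = 1.618 mm = 0.001618 m
Substitute:
  P = (3 × 0.001618 × (1.14 × 10¹¹) × 0.0007) / 3.1^3
  P = 13000 N
Convert: P = 13000 N = 13 kN
Final answer: P = 13 kN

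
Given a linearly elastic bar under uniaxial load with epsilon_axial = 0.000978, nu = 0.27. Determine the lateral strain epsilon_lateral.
Model: a linearly elastic bar under uniaxial load, so epsilon_lateral = -nu·epsilon_axial.
Substitute:
  epsilon_lateral = -(0.27 × 0.000978)
  epsilon_lateral = -0.0002641
Final answer: epsilon_lateral = -0.0002641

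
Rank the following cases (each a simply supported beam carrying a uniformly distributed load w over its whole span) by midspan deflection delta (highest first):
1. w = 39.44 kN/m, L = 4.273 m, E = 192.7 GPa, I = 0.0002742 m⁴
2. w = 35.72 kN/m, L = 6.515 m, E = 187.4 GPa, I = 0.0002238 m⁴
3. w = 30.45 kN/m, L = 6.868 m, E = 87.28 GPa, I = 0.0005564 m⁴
Model: a simply supported beam carrying a uniformly distributed load w over its whole span, so delta = (5·w·L^4) / (384·E·I) (SI units).
  Case 1: delta = (5 × 39440 × 4.273^4) / (384 × (1.927 × 10¹¹) × 0.0002742) = 0.00324 m = 3.24 mm
  Case 2: delta = (5 × 35720 × 6.515^4) / (384 × (1.874 × 10¹¹) × 0.0002238) = 0.01998 m = 19.98 mm
  Case 3: delta = (5 × 30450 × 6.868^4) / (384 × (8.728 × 10¹⁰) × 0.0005564) = 0.01817 m = 18.17 mm
Ordering: 19.98 mm (case 2) > 18.17 mm (case 3) > 3.24 mm (case 1)
Final answer: 2, 3, 1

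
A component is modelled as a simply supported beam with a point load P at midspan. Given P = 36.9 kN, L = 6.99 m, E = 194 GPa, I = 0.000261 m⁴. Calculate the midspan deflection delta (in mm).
Model: a simply supported beam with a point load P at midspan, so delta = (P·L^3) / (48·E·I).
Convert to SI units:
  P = 36.9 kN = 36900 N
  E = 194 GPa = 1.94 × 10¹¹ Pa
Substitute:
  delta = (36900 × 6.99^3) / (48 × (1.94 × 10¹¹) × 0.000261)
  delta = 0.005185 m
Convert: delta = 0.005185 m = 5.185 mm
Final answer: delta = 5.185 mm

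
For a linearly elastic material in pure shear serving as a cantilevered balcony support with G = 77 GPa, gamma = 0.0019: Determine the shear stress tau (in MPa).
Model: a linearly elastic material in pure shear, so tau = G·gamma.
Convert to SI units:
  G = 77 GPa = 7.7 × 10¹⁰ Pa
Substitute:
  tau = (7.7 × 10¹⁰) × 0.0019
  tau = 1.463 × 10⁸ Pa
Convert: tau = 1.463 × 10⁸ Pa = 146.3 MPa
Final answer: tau = 146.3 MPa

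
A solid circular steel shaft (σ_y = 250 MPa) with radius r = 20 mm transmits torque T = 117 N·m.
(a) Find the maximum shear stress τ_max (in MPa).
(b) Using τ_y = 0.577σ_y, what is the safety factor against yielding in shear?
(a) For a solid circular shaft, τ_max = T·r/J with J = π·r^4/2, i.e. τ_max = 2·T / (π·r^3). Convert r = 20 mm = 0.02 m.
  τ_max = (2 × 117) / (π × 0.02^3) = 9.311 × 10⁶ Pa = 9.311 MPa
(b) τ_y = 0.577 × 250 = 144.25 MPa
  SF = τ_y/τ_max = 144.25 / 9.311 = 15.49
Final answer: (a) τ_max = 9.311 MPa, (b) SF = 15.49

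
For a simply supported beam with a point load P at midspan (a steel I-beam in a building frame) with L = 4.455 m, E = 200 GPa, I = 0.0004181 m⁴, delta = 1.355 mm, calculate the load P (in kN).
Model: a simply supported beam with a point load P at midspan, so delta = (P·L^3) / (48·E·I).
Solve for P: P = (48·delta·E·I) / L^3.
Convert to SI units:
  E = 200 GPa = 2 × 10¹¹ Pa
  delta = 1.355 mm = 0.001355 m
Substitute:
  P = (48 × 0.001355 × (2 × 10¹¹) × 0.0004181) / 4.455^3
  P = 61510 N
Convert: P = 61510 N = 61.51 kN
Final answer: P = 61.51 kN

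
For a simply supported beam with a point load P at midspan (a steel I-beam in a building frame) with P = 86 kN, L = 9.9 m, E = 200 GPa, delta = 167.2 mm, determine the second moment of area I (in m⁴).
Model: a simply supported beam with a point load P at midspan, so delta = (P·L^3) / (48·E·I).
Solve for I: I = (P·L^3) / (48·delta·E).
Convert to SI units:
  P = 86 kN = 86000 N
  E = 200 GPa = 2 × 10¹¹ Pa
  delta = 167.2 mm = 0.1672 m
Substitute:
  I = (86000 × 9.9^3) / (48 × 0.1672 × (2 × 10¹¹))
  I = 5.199 × 10⁻⁵ m⁴
Final answer: I = 5.199 × 10⁻⁵ m⁴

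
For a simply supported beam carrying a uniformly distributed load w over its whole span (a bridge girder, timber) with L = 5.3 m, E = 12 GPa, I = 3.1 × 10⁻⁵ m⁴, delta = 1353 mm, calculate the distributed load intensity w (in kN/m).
Model: a simply supported beam carrying a uniformly distributed load w over its whole span, so delta = (5·w·L^4) / (384·E·I).
Solve for w: w = (384·delta·E·I) / (5·L^4).
Convert to SI units:
  E = 12 GPa = 1.2 × 10¹⁰ Pa
  delta = 1353 mm = 1.353 m
Substitute:
  w = (384 × 1.353 × (1.2 × 10¹⁰) × (3.1 × 10⁻⁵)) / (5 × 5.3^4)
  w = 48990 N/m
Convert: w = 48990 N/m = 48.99 kN/m
Final answer: w = 48.99 kN/m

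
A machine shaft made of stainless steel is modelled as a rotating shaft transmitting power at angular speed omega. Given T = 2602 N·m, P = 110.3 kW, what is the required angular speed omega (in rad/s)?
Model: a rotating shaft transmitting power at angular speed omega, so P = T·omega.
Solve for omega: omega = P / T.
Convert to SI units:
  P = 110.3 kW = 110300 W
Substitute:
  omega = 110300 / 2602
  omega = 42.39 rad/s
Final answer: omega = 42.39 rad/s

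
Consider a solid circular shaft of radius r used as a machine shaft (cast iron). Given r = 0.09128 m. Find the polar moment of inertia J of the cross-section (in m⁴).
Model: a solid circular shaft of radius r, so J = (π·r^4) / 2.
Substitute:
  J = (π × 0.09128^4) / 2
  J = 0.000109 m⁴
Final answer: J = 0.000109 m⁴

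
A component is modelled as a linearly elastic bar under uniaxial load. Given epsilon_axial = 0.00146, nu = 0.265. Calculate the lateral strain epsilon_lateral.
Model: a linearly elastic bar under uniaxial load, so epsilon_lateral = -nu·epsilon_axial.
Substitute:
  epsilon_lateral = -(0.265 × 0.00146)
  epsilon_lateral = -0.0003869
Final answer: epsilon_lateral = -0.0003869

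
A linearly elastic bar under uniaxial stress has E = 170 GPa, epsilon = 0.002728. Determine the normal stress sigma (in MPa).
Model: a linearly elastic bar under uniaxial stress, so sigma = E·epsilon.
Convert to SI units:
  E = 170 GPa = 1.7 × 10¹¹ Pa
Substitute:
  sigma = (1.7 × 10¹¹) × 0.002728
  sigma = 4.638 × 10⁸ Pa
Convert: sigma = 4.638 × 10⁸ Pa = 463.8 MPa
Final answer: sigma = 463.8 MPa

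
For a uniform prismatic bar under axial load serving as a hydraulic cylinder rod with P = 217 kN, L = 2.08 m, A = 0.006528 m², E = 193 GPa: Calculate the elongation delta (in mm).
Model: a uniform prismatic bar under axial load, so delta = (P·L) / (A·E).
Convert to SI units:
  P = 217 kN = 217000 N
  E = 193 GPa = 1.93 × 10¹¹ Pa
Substitute:
  delta = (217000 × 2.08) / (0.006528 × (1.93 × 10¹¹))
  delta = 0.0003582 m
Convert: delta = 0.0003582 m = 0.3582 mm
Final answer: delta = 0.3582 mm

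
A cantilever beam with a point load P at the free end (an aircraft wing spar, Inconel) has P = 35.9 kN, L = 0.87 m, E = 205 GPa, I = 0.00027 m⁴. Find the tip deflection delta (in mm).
Model: a cantilever beam with a point load P at the free end, so delta = (P·L^3) / (3·E·I).
Convert to SI units:
  P = 35.9 kN = 35900 N
  E = 205 GPa = 2.05 × 10¹¹ Pa
Substitute:
  delta = (35900 × 0.87^3) / (3 × (2.05 × 10¹¹) × 0.00027)
  delta = 0.0001424 m
Convert: delta = 0.0001424 m = 0.1424 mm
Final answer: delta = 0.1424 mm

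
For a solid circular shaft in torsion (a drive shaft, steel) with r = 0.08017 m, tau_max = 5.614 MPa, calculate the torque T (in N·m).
Model: a solid circular shaft in torsion, so tau_max = (2·T) / (π·r^3).
Solve for T: T = (π·tau_max·r^3) / 2.
Convert to SI units:
  tau_max = 5.614 MPa = 5.614 × 10⁶ Pa
Substitute:
  T = (π × (5.614 × 10⁶) × 0.08017^3) / 2
  T = 4544 N·m
Final answer: T = 4544 N·m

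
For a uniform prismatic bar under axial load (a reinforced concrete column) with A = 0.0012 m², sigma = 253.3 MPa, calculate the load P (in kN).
Model: a uniform prismatic bar under axial load, so sigma = P / A.
Solve for P: P = sigma·A.
Convert to SI units:
  sigma = 253.3 MPa = 2.533 × 10⁸ Pa
Substitute:
  P = (2.533 × 10⁸) × 0.0012
  P = 304000 N
Convert: P = 304000 N = 304 kN
Final answer: P = 304 kN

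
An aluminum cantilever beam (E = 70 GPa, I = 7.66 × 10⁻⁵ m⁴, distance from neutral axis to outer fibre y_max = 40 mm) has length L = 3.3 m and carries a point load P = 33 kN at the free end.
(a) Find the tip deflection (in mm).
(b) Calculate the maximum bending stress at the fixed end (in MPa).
(a) Tip deflection of a cantilever with an end point load: δ = P·L^3 / (3·E·I). Convert P = 33 kN = 33000 N, E = 70 GPa = 7 × 10¹⁰ Pa.
  δ = (33000 × 3.3^3) / (3 × (7 × 10¹⁰) × (7.66 × 10⁻⁵)) = 0.07372 m = 73.72 mm
(b) Maximum bending moment at the fixed end: M = P·L = 33000 × 3.3 = 108900 N·m. Convert y_max = 40 mm = 0.04 m.
  σ = M·y_max / I = (108900 × 0.04) / (7.66 × 10⁻⁵) = 5.687 × 10⁷ Pa = 56.87 MPa
Final answer: (a) δ = 73.72 mm, (b) σ = 56.87 MPa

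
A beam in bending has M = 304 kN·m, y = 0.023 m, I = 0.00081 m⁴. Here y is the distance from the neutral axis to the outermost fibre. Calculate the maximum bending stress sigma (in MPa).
Model: a beam in bending, so sigma = (M·y) / I.
Convert to SI units:
  M = 304 kN·m = 304000 N·m
Substitute:
  sigma = (304000 × 0.023) / 0.00081
  sigma = 8.632 × 10⁶ Pa
Convert: sigma = 8.632 × 10⁶ Pa = 8.632 MPa
Final answer: sigma = 8.632 MPa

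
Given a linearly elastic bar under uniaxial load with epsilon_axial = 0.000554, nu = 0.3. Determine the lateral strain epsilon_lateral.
Model: a linearly elastic bar under uniaxial load, so epsilon_lateral = -nu·epsilon_axial.
Substitute:
  epsilon_lateral = -(0.3 × 0.000554)
  epsilon_lateral = -0.0001662
Final answer: epsilon_lateral = -0.0001662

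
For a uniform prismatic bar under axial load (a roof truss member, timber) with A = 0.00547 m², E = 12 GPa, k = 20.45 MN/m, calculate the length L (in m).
Model: a uniform prismatic bar under axial load, so k = (A·E) / L.
Solve for L: L = (A·E) / k.
Convert to SI units:
  E = 12 GPa = 1.2 × 10¹⁰ Pa
  k = 20.45 MN/m = 2.045 × 10⁷ N/m
Substitute:
  L = (0.00547 × (1.2 × 10¹⁰)) / (2.045 × 10⁷)
  L = 3.21 m
Final answer: L = 3.21 m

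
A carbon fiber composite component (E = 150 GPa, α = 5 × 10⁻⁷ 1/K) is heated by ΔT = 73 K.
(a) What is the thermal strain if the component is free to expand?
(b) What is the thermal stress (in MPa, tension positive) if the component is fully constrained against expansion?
(a) Free thermal strain ε_th = α·ΔT = (5 × 10⁻⁷) × 73 = 3.65 × 10⁻⁵
(b) Fully constrained, the expansion is suppressed, so σ = -E·α·ΔT. Convert E = 150 GPa = 1.5 × 10¹¹ Pa.
  σ = -(1.5 × 10¹¹) × (5 × 10⁻⁷) × 73 = -5.475 × 10⁶ Pa = -5.475 MPa (compressive)
Final answer: (a) ε_th = 3.65 × 10⁻⁵, (b) σ = -5.475 MPa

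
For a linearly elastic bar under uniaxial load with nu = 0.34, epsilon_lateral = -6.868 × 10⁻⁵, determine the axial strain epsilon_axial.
Model: a linearly elastic bar under uniaxial load, so epsilon_lateral = -nu·epsilon_axial.
Solve for epsilon_axial: epsilon_axial = -epsilon_lateral / nu.
Substitute:
  epsilon_axial = -(-6.868 × 10⁻⁵) / 0.34
  epsilon_axial = 0.000202
Final answer: epsilon_axial = 0.000202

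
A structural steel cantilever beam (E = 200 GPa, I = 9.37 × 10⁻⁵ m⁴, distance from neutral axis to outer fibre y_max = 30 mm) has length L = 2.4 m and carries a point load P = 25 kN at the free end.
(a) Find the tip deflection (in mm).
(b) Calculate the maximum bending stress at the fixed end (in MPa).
(a) Tip deflection of a cantilever with an end point load: δ = P·L^3 / (3·E·I). Convert P = 25 kN = 25000 N, E = 200 GPa = 2 × 10¹¹ Pa.
  δ = (25000 × 2.4^3) / (3 × (2 × 10¹¹) × (9.37 × 10⁻⁵)) = 0.006147 m = 6.147 mm
(b) Maximum bending moment at the fixed end: M = P·L = 25000 × 2.4 = 60000 N·m. Convert y_max = 30 mm = 0.03 m.
  σ = M·y_max / I = (60000 × 0.03) / (9.37 × 10⁻⁵) = 1.921 × 10⁷ Pa = 19.21 MPa
Final answer: (a) δ = 6.147 mm, (b) σ = 19.21 MPa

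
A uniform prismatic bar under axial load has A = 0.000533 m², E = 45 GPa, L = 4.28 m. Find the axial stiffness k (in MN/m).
Model: a uniform prismatic bar under axial load, so k = (A·E) / L.
Convert to SI units:
  E = 45 GPa = 4.5 × 10¹⁰ Pa
Substitute:
  k = (0.000533 × (4.5 × 10¹⁰)) / 4.28
  k = 5.604 × 10⁶ N/m
Convert: k = 5.604 × 10⁶ N/m = 5.604 MN/m
Final answer: k = 5.604 MN/m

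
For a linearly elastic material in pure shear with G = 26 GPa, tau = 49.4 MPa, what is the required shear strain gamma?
Model: a linearly elastic material in pure shear, so tau = G·gamma.
Solve for gamma: gamma = tau / G.
Convert to SI units:
  G = 26 GPa = 2.6 × 10¹⁰ Pa
  tau = 49.4 MPa = 4.94 × 10⁷ Pa
Substitute:
  gamma = (4.94 × 10⁷) / (2.6 × 10¹⁰)
  gamma = 0.0019
Final answer: gamma = 0.0019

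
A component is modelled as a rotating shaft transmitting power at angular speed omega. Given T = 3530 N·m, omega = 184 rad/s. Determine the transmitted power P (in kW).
Model: a rotating shaft transmitting power at angular speed omega, so P = T·omega.
Substitute:
  P = 3530 × 184
  P = 649500 W
Convert: P = 649500 W = 649.5 kW
Final answer: P = 649.5 kW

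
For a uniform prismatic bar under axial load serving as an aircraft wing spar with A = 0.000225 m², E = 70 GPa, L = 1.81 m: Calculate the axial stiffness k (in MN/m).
Model: a uniform prismatic bar under axial load, so k = (A·E) / L.
Convert to SI units:
  E = 70 GPa = 7 × 10¹⁰ Pa
Substitute:
  k = (0.000225 × (7 × 10¹⁰)) / 1.81
  k = 8.702 × 10⁶ N/m
Convert: k = 8.702 × 10⁶ N/m = 8.702 MN/m
Final answer: k = 8.702 MN/m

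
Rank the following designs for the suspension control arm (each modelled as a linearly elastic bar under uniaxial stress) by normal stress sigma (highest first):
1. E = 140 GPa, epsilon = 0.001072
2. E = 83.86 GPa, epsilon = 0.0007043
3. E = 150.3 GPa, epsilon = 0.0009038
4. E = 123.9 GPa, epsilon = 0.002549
Model: a linearly elastic bar under uniaxial stress, so sigma = E·epsilon (SI units).
  Case 1: sigma = (1.4 × 10¹¹) × 0.001072 = 1.501 × 10⁸ Pa = 150.1 MPa
  Case 2: sigma = (8.386 × 10¹⁰) × 0.0007043 = 5.906 × 10⁷ Pa = 59.06 MPa
  Case 3: sigma = (1.503 × 10¹¹) × 0.0009038 = 1.358 × 10⁸ Pa = 135.8 MPa
  Case 4: sigma = (1.239 × 10¹¹) × 0.002549 = 3.158 × 10⁸ Pa = 315.8 MPa
Ordering: 315.8 MPa (case 4) > 150.1 MPa (case 1) > 135.8 MPa (case 3) > 59.06 MPa (case 2)
Final answer: 4, 1, 3, 2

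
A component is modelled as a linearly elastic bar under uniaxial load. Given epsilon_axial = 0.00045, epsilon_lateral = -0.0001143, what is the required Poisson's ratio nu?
Model: a linearly elastic bar under uniaxial load, so epsilon_lateral = -nu·epsilon_axial.
Solve for nu: nu = -epsilon_lateral / epsilon_axial.
Substitute:
  nu = -(-0.0001143) / 0.00045
  nu = 0.254
Final answer: nu = 0.254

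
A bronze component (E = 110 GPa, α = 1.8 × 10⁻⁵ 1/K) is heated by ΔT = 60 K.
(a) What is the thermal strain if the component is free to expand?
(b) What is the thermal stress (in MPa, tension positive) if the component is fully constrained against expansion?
(a) Free thermal strain ε_th = α·ΔT = (1.8 × 10⁻⁵) × 60 = 0.00108
(b) Fully constrained, the expansion is suppressed, so σ = -E·α·ΔT. Convert E = 110 GPa = 1.1 × 10¹¹ Pa.
  σ = -(1.1 × 10¹¹) × (1.8 × 10⁻⁵) × 60 = -1.188 × 10⁸ Pa = -118.8 MPa (compressive)
Final answer: (a) ε_th = 0.00108, (b) σ = -118.8 MPa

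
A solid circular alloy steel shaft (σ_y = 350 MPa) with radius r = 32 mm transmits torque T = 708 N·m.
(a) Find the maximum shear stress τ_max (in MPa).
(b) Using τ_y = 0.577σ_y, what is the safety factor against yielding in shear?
(a) For a solid circular shaft, τ_max = T·r/J with J = π·r^4/2, i.e. τ_max = 2·T / (π·r^3). Convert r = 32 mm = 0.032 m.
  τ_max = (2 × 708) / (π × 0.032^3) = 1.376 × 10⁷ Pa = 13.76 MPa
(b) τ_y = 0.577 × 350 = 201.95 MPa
  SF = τ_y/τ_max = 201.95 / 13.76 = 14.68
Final answer: (a) τ_max = 13.76 MPa, (b) SF = 14.68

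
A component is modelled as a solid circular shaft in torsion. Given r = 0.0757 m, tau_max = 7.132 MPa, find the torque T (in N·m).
Model: a solid circular shaft in torsion, so tau_max = (2·T) / (π·r^3).
Solve for T: T = (π·tau_max·r^3) / 2.
Convert to SI units:
  tau_max = 7.132 MPa = 7.132 × 10⁶ Pa
Substitute:
  T = (π × (7.132 × 10⁶) × 0.0757^3) / 2
  T = 4860 N·m
Final answer: T = 4860 N·m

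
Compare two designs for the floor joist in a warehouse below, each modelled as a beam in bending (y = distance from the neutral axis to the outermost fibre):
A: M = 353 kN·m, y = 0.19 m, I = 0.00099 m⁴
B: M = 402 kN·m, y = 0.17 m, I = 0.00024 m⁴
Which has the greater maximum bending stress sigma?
Model: a beam in bending (y = distance from the neutral axis to the outermost fibre), so sigma = (M·y) / I (SI units).
  A: sigma = (353000 × 0.19) / 0.00099 = 6.775 × 10⁷ Pa = 67.75 MPa
  B: sigma = (402000 × 0.17) / 0.00024 = 2.848 × 10⁸ Pa = 284.8 MPa
284.8 MPa > 67.75 MPa, so B is larger.
Final answer: B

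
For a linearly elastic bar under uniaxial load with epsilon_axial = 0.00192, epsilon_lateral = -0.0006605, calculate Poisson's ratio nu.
Model: a linearly elastic bar under uniaxial load, so epsilon_lateral = -nu·epsilon_axial.
Solve for nu: nu = -epsilon_lateral / epsilon_axial.
Substitute:
  nu = -(-0.0006605) / 0.00192
  nu = 0.344
Final answer: nu = 0.344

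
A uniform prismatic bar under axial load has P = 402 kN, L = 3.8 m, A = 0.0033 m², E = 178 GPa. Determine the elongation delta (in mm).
Model: a uniform prismatic bar under axial load, so delta = (P·L) / (A·E).
Convert to SI units:
  P = 402 kN = 402000 N
  E = 178 GPa = 1.78 × 10¹¹ Pa
Substitute:
  delta = (402000 × 3.8) / (0.0033 × (1.78 × 10¹¹))
  delta = 0.002601 m
Convert: delta = 0.002601 m = 2.601 mm
Final answer: delta = 2.601 mm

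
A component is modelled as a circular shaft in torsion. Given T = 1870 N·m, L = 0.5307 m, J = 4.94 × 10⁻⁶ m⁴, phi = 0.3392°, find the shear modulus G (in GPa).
Model: a circular shaft in torsion, so phi = (T·L) / (G·J).
Solve for G: G = (T·L) / (phi·J).
Convert to SI units:
  phi = 0.3392° = 0.00592 rad
Substitute:
  G = (1870 × 0.5307) / (0.00592 × (4.94 × 10⁻⁶))
  G = 3.393 × 10¹⁰ Pa
Convert: G = 3.393 × 10¹⁰ Pa = 33.93 GPa
Final answer: G = 33.93 GPa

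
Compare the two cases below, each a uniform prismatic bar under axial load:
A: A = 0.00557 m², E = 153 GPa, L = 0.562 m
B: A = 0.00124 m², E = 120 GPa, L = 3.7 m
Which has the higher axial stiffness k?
Model: a uniform prismatic bar under axial load, so k = (A·E) / L (SI units).
  A: k = (0.00557 × (1.53 × 10¹¹)) / 0.562 = 1.516 × 10⁹ N/m = 1516 MN/m
  B: k = (0.00124 × (1.2 × 10¹¹)) / 3.7 = 4.022 × 10⁷ N/m = 40.22 MN/m
1516 MN/m > 40.22 MN/m, so A is larger.
Final answer: A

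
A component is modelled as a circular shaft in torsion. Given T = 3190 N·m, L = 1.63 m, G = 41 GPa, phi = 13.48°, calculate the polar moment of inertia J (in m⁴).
Model: a circular shaft in torsion, so phi = (T·L) / (G·J).
Solve for J: J = (T·L) / (phi·G).
Convert to SI units:
  G = 41 GPa = 4.1 × 10¹⁰ Pa
  phi = 13.48° = 0.2353 rad
Substitute:
  J = (3190 × 1.63) / (0.2353 × (4.1 × 10¹⁰))
  J = 5.39 × 10⁻⁷ m⁴
Final answer: J = 5.39 × 10⁻⁷ m⁴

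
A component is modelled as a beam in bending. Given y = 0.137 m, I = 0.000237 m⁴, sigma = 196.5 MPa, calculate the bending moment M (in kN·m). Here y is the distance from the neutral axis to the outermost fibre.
Model: a beam in bending, so sigma = (M·y) / I.
Solve for M: M = (sigma·I) / y.
Convert to SI units:
  sigma = 196.5 MPa = 1.965 × 10⁸ Pa
Substitute:
  M = ((1.965 × 10⁸) × 0.000237) / 0.137
  M = 339900 N·m
Convert: M = 339900 N·m = 339.9 kN·m
Final answer: M = 339.9 kN·m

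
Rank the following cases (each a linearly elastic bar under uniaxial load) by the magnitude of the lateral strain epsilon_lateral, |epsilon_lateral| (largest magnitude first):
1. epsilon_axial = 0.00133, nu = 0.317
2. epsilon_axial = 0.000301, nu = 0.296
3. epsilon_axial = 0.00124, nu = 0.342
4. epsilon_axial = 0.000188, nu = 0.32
Model: a linearly elastic bar under uniaxial load, so epsilon_lateral = -nu·epsilon_axial (SI units).
  Case 1: epsilon_lateral = -(0.317 × 0.00133) = -0.0004216
  Case 2: epsilon_lateral = -(0.296 × 0.000301) = -8.91 × 10⁻⁵
  Case 3: epsilon_lateral = -(0.342 × 0.00124) = -0.0004241
  Case 4: epsilon_lateral = -(0.32 × 0.000188) = -6.016 × 10⁻⁵
Ordering by |epsilon_lateral|: 0.0004241 (case 3) > 0.0004216 (case 1) > 8.91 × 10⁻⁵ (case 2) > 6.016 × 10⁻⁵ (case 4)
Final answer: 3, 1, 2, 4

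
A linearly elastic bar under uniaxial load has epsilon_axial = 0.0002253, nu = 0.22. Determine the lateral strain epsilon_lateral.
Model: a linearly elastic bar under uniaxial load, so epsilon_lateral = -nu·epsilon_axial.
Substitute:
  epsilon_lateral = -(0.22 × 0.0002253)
  epsilon_lateral = -4.957 × 10⁻⁵
Final answer: epsilon_lateral = -4.957 × 10⁻⁵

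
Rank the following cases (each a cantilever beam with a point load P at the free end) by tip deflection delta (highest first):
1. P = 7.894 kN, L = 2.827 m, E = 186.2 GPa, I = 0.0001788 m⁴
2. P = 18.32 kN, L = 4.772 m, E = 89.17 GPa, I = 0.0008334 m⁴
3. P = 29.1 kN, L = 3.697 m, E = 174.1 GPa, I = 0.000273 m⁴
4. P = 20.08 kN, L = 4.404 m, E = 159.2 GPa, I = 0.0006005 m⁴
Model: a cantilever beam with a point load P at the free end, so delta = (P·L^3) / (3·E·I) (SI units).
  Case 1: delta = (7894 × 2.827^3) / (3 × (1.862 × 10¹¹) × 0.0001788) = 0.001786 m = 1.786 mm
  Case 2: delta = (18320 × 4.772^3) / (3 × (8.917 × 10¹⁰) × 0.0008334) = 0.00893 m = 8.93 mm
  Case 3: delta = (29100 × 3.697^3) / (3 × (1.741 × 10¹¹) × 0.000273) = 0.01031 m = 10.31 mm
  Case 4: delta = (20080 × 4.404^3) / (3 × (1.592 × 10¹¹) × 0.0006005) = 0.00598 m = 5.98 mm
Ordering: 10.31 mm (case 3) > 8.93 mm (case 2) > 5.98 mm (case 4) > 1.786 mm (case 1)
Final answer: 3, 2, 4, 1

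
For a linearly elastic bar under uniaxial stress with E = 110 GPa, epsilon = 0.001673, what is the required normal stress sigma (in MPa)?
Model: a linearly elastic bar under uniaxial stress, so epsilon = sigma / E.
Solve for sigma: sigma = epsilon·E.
Convert to SI units:
  E = 110 GPa = 1.1 × 10¹¹ Pa
Substitute:
  sigma = 0.001673 × (1.1 × 10¹¹)
  sigma = 1.84 × 10⁸ Pa
Convert: sigma = 1.84 × 10⁸ Pa = 184 MPa
Final answer: sigma = 184 MPa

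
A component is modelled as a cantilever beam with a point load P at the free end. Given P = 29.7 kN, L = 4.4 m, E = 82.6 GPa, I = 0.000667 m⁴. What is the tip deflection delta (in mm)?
Model: a cantilever beam with a point load P at the free end, so delta = (P·L^3) / (3·E·I).
Convert to SI units:
  P = 29.7 kN = 29700 N
  E = 82.6 GPa = 8.26 × 10¹⁰ Pa
Substitute:
  delta = (29700 × 4.4^3) / (3 × (8.26 × 10¹⁰) × 0.000667)
  delta = 0.01531 m
Convert: delta = 0.01531 m = 15.31 mm
Final answer: delta = 15.31 mm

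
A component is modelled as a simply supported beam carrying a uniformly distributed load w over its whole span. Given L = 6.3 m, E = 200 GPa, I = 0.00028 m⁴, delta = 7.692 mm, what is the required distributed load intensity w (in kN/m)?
Model: a simply supported beam carrying a uniformly distributed load w over its whole span, so delta = (5·w·L^4) / (384·E·I).
Solve for w: w = (384·delta·E·I) / (5·L^4).
Convert to SI units:
  E = 200 GPa = 2 × 10¹¹ Pa
  delta = 7.692 mm = 0.007692 m
Substitute:
  w = (384 × 0.007692 × (2 × 10¹¹) × 0.00028) / (5 × 6.3^4)
  w = 21000 N/m
Convert: w = 21000 N/m = 21 kN/m
Final answer: w = 21 kN/m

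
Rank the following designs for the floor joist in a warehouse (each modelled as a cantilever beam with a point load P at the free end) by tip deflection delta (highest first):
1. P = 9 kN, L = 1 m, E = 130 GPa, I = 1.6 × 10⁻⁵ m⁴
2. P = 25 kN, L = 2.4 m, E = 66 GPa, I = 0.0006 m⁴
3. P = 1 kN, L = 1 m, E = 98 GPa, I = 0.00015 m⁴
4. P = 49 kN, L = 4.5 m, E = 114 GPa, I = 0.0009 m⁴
Model: a cantilever beam with a point load P at the free end, so delta = (P·L^3) / (3·E·I) (SI units).
  Case 1: delta = (9000 × 1^3) / (3 × (1.3 × 10¹¹) × (1.6 × 10⁻⁵)) = 0.001442 m = 1.442 mm
  Case 2: delta = (25000 × 2.4^3) / (3 × (6.6 × 10¹⁰) × 0.0006) = 0.002909 m = 2.909 mm
  Case 3: delta = (1000 × 1^3) / (3 × (9.8 × 10¹⁰) × 0.00015) = 2.268 × 10⁻⁵ m = 0.02268 mm
  Case 4: delta = (49000 × 4.5^3) / (3 × (1.14 × 10¹¹) × 0.0009) = 0.01451 m = 14.51 mm
Ordering: 14.51 mm (case 4) > 2.909 mm (case 2) > 1.442 mm (case 1) > 0.02268 mm (case 3)
Final answer: 4, 2, 1, 3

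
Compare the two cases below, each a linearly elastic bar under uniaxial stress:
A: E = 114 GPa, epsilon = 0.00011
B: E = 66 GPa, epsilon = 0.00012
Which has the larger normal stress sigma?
Model: a linearly elastic bar under uniaxial stress, so sigma = E·epsilon (SI units).
  A: sigma = (1.14 × 10¹¹) × 0.00011 = 1.254 × 10⁷ Pa = 12.54 MPa
  B: sigma = (6.6 × 10¹⁰) × 0.00012 = 7.92 × 10⁶ Pa = 7.92 MPa
12.54 MPa > 7.92 MPa, so A is larger.
Final answer: A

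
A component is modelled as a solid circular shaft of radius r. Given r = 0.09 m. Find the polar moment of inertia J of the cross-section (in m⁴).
Model: a solid circular shaft of radius r, so J = (π·r^4) / 2.
Substitute:
  J = (π × 0.09^4) / 2
  J = 0.0001031 m⁴
Final answer: J = 0.0001031 m⁴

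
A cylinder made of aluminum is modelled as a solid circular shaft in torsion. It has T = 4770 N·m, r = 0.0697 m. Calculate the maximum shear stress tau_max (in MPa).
Model: a solid circular shaft in torsion, so tau_max = (2·T) / (π·r^3).
Substitute:
  tau_max = (2 × 4770) / (π × 0.0697^3)
  tau_max = 8.968 × 10⁶ Pa
Convert: tau_max = 8.968 × 10⁶ Pa = 8.968 MPa
Final answer: tau_max = 8.968 MPa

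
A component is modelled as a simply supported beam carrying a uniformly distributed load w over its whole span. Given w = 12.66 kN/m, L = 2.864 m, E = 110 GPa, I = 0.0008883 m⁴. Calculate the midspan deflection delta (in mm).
Model: a simply supported beam carrying a uniformly distributed load w over its whole span, so delta = (5·w·L^4) / (384·E·I).
Convert to SI units:
  w = 12.66 kN/m = 12660 N/m
  E = 110 GPa = 1.1 × 10¹¹ Pa
Substitute:
  delta = (5 × 12660 × 2.864^4) / (384 × (1.1 × 10¹¹) × 0.0008883)
  delta = 0.0001135 m
Convert: delta = 0.0001135 m = 0.1135 mm
Final answer: delta = 0.1135 mm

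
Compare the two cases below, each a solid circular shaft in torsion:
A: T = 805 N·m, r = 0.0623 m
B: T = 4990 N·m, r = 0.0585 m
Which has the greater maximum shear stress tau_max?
Model: a solid circular shaft in torsion, so tau_max = (2·T) / (π·r^3) (SI units).
  A: tau_max = (2 × 805) / (π × 0.0623^3) = 2.119 × 10⁶ Pa = 2.119 MPa
  B: tau_max = (2 × 4990) / (π × 0.0585^3) = 1.587 × 10⁷ Pa = 15.87 MPa
15.87 MPa > 2.119 MPa, so B is larger.
Final answer: B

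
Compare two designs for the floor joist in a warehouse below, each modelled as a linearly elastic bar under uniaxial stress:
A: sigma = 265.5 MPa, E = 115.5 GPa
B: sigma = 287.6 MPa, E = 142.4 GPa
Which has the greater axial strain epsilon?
Model: a linearly elastic bar under uniaxial stress, so epsilon = sigma / E (SI units).
  A: epsilon = (2.655 × 10⁸) / (1.155 × 10¹¹) = 0.002299
  B: epsilon = (2.876 × 10⁸) / (1.424 × 10¹¹) = 0.00202
0.002299 > 0.00202, so A is larger.
Final answer: A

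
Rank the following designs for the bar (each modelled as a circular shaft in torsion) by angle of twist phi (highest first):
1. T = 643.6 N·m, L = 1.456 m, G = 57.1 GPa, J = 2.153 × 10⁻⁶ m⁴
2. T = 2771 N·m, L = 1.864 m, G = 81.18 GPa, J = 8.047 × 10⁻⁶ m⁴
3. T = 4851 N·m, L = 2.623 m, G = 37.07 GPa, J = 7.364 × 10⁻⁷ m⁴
Model: a circular shaft in torsion, so phi = (T·L) / (G·J) (SI units).
  Case 1: phi = (643.6 × 1.456) / ((5.71 × 10¹⁰) × (2.153 × 10⁻⁶)) = 0.007622 rad = 0.4367°
  Case 2: phi = (2771 × 1.864) / ((8.118 × 10¹⁰) × (8.047 × 10⁻⁶)) = 0.007907 rad = 0.453°
  Case 3: phi = (4851 × 2.623) / ((3.707 × 10¹⁰) × (7.364 × 10⁻⁷)) = 0.4661 rad = 26.71°
Ordering: 26.71° (case 3) > 0.453° (case 2) > 0.4367° (case 1)
Final answer: 3, 2, 1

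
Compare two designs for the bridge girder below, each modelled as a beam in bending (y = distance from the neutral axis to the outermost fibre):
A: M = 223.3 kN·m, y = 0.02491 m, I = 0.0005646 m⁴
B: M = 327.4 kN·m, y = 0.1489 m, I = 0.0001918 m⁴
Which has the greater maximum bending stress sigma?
Model: a beam in bending (y = distance from the neutral axis to the outermost fibre), so sigma = (M·y) / I (SI units).
  A: sigma = (223300 × 0.02491) / 0.0005646 = 9.852 × 10⁶ Pa = 9.852 MPa
  B: sigma = (327400 × 0.1489) / 0.0001918 = 2.542 × 10⁸ Pa = 254.2 MPa
254.2 MPa > 9.852 MPa, so B is larger.
Final answer: B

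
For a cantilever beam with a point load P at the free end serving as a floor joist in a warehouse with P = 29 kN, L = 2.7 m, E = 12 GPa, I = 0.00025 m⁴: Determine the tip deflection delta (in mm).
Model: a cantilever beam with a point load P at the free end, so delta = (P·L^3) / (3·E·I).
Convert to SI units:
  P = 29 kN = 29000 N
  E = 12 GPa = 1.2 × 10¹⁰ Pa
Substitute:
  delta = (29000 × 2.7^3) / (3 × (1.2 × 10¹⁰) × 0.00025)
  delta = 0.06342 m
Convert: delta = 0.06342 m = 63.42 mm
Final answer: delta = 63.42 mm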